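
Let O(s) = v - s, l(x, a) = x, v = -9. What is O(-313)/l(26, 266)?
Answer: 152/13 ≈ 11.692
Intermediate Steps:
O(s) = -9 - s
O(-313)/l(26, 266) = (-9 - 1*(-313))/26 = (-9 + 313)*(1/26) = 304*(1/26) = 152/13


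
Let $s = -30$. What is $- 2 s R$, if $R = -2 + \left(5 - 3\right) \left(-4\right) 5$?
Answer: $-2520$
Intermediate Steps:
$R = -42$ ($R = -2 + 2 \left(-4\right) 5 = -2 - 40 = -42$)
$- 2 s R = \left(-2\right) \left(-30\right) \left(-42\right) = 60 \left(-42\right) = -2520$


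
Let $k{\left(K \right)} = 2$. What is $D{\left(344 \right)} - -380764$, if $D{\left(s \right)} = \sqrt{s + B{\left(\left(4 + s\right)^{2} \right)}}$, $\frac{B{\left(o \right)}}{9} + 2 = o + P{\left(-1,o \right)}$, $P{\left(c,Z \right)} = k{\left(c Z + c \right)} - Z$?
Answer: $380764 + 2 \sqrt{86} \approx 3.8078 \cdot 10^{5}$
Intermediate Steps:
$P{\left(c,Z \right)} = 2 - Z$
$B{\left(o \right)} = 0$ ($B{\left(o \right)} = -18 + 9 \left(o - \left(-2 + o\right)\right) = -18 + 9 \cdot 2 = -18 + 18 = 0$)
$D{\left(s \right)} = \sqrt{s}$ ($D{\left(s \right)} = \sqrt{s + 0} = \sqrt{s}$)
$D{\left(344 \right)} - -380764 = \sqrt{344} - -380764 = 2 \sqrt{86} + 380764 = 380764 + 2 \sqrt{86}$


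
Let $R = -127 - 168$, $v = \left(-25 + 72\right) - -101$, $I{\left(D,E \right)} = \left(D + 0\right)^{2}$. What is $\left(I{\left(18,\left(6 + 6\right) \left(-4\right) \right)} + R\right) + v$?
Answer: $177$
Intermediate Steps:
$I{\left(D,E \right)} = D^{2}$
$v = 148$ ($v = 47 + 101 = 148$)
$R = -295$ ($R = -127 - 168 = -295$)
$\left(I{\left(18,\left(6 + 6\right) \left(-4\right) \right)} + R\right) + v = \left(18^{2} - 295\right) + 148 = \left(324 - 295\right) + 148 = 29 + 148 = 177$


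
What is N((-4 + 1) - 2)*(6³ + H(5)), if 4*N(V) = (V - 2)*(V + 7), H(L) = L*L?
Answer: -1687/2 ≈ -843.50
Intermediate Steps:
H(L) = L²
N(V) = (-2 + V)*(7 + V)/4 (N(V) = ((V - 2)*(V + 7))/4 = ((-2 + V)*(7 + V))/4 = (-2 + V)*(7 + V)/4)
N((-4 + 1) - 2)*(6³ + H(5)) = (-7/2 + ((-4 + 1) - 2)²/4 + 5*((-4 + 1) - 2)/4)*(6³ + 5²) = (-7/2 + (-3 - 2)²/4 + 5*(-3 - 2)/4)*(216 + 25) = (-7/2 + (¼)*(-5)² + (5/4)*(-5))*241 = (-7/2 + (¼)*25 - 25/4)*241 = (-7/2 + 25/4 - 25/4)*241 = -7/2*241 = -1687/2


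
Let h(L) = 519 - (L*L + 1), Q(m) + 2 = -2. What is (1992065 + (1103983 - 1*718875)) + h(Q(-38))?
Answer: 2377675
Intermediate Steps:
Q(m) = -4 (Q(m) = -2 - 2 = -4)
h(L) = 518 - L² (h(L) = 519 - (L² + 1) = 519 - (1 + L²) = 519 + (-1 - L²) = 518 - L²)
(1992065 + (1103983 - 1*718875)) + h(Q(-38)) = (1992065 + (1103983 - 1*718875)) + (518 - 1*(-4)²) = (1992065 + (1103983 - 718875)) + (518 - 1*16) = (1992065 + 385108) + (518 - 16) = 2377173 + 502 = 2377675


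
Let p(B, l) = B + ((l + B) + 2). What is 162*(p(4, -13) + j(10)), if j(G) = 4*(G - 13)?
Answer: -2430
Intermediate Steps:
p(B, l) = 2 + l + 2*B (p(B, l) = B + ((B + l) + 2) = B + (2 + B + l) = 2 + l + 2*B)
j(G) = -52 + 4*G (j(G) = 4*(-13 + G) = -52 + 4*G)
162*(p(4, -13) + j(10)) = 162*((2 - 13 + 2*4) + (-52 + 4*10)) = 162*((2 - 13 + 8) + (-52 + 40)) = 162*(-3 - 12) = 162*(-15) = -2430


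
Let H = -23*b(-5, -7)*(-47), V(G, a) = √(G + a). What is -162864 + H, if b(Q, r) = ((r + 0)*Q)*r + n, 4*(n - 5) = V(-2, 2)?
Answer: -422304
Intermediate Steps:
n = 5 (n = 5 + √(-2 + 2)/4 = 5 + √0/4 = 5 + (¼)*0 = 5 + 0 = 5)
b(Q, r) = 5 + Q*r² (b(Q, r) = ((r + 0)*Q)*r + 5 = (r*Q)*r + 5 = (Q*r)*r + 5 = Q*r² + 5 = 5 + Q*r²)
H = -259440 (H = -23*(5 - 5*(-7)²)*(-47) = -23*(5 - 5*49)*(-47) = -23*(5 - 245)*(-47) = -23*(-240)*(-47) = 5520*(-47) = -259440)
-162864 + H = -162864 - 259440 = -422304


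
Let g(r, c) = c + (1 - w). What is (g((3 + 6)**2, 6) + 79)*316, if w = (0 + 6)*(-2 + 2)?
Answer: 27176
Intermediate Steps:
w = 0 (w = 6*0 = 0)
g(r, c) = 1 + c (g(r, c) = c + (1 - 1*0) = c + (1 + 0) = c + 1 = 1 + c)
(g((3 + 6)**2, 6) + 79)*316 = ((1 + 6) + 79)*316 = (7 + 79)*316 = 86*316 = 27176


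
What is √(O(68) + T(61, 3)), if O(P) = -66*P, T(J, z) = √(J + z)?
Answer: 8*I*√70 ≈ 66.933*I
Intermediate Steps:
√(O(68) + T(61, 3)) = √(-66*68 + √(61 + 3)) = √(-4488 + √64) = √(-4488 + 8) = √(-4480) = 8*I*√70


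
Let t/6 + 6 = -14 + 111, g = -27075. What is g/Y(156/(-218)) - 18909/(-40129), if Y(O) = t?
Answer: -358722787/7303478 ≈ -49.117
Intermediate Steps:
t = 546 (t = -36 + 6*(-14 + 111) = -36 + 6*97 = -36 + 582 = 546)
Y(O) = 546
g/Y(156/(-218)) - 18909/(-40129) = -27075/546 - 18909/(-40129) = -27075*1/546 - 18909*(-1/40129) = -9025/182 + 18909/40129 = -358722787/7303478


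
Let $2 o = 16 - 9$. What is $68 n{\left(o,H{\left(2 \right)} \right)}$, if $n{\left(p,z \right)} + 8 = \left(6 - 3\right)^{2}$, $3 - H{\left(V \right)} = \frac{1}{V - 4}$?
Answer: $68$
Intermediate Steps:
$o = \frac{7}{2}$ ($o = \frac{16 - 9}{2} = \frac{1}{2} \cdot 7 = \frac{7}{2} \approx 3.5$)
$H{\left(V \right)} = 3 - \frac{1}{-4 + V}$ ($H{\left(V \right)} = 3 - \frac{1}{V - 4} = 3 - \frac{1}{-4 + V}$)
$n{\left(p,z \right)} = 1$ ($n{\left(p,z \right)} = -8 + \left(6 - 3\right)^{2} = -8 + 3^{2} = -8 + 9 = 1$)
$68 n{\left(o,H{\left(2 \right)} \right)} = 68 \cdot 1 = 68$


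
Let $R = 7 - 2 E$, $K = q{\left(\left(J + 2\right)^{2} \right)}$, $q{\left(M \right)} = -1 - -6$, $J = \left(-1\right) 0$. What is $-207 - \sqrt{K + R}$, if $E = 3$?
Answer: $-207 - \sqrt{6} \approx -209.45$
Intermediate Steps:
$J = 0$
$q{\left(M \right)} = 5$ ($q{\left(M \right)} = -1 + 6 = 5$)
$K = 5$
$R = 1$ ($R = 7 - 6 = 1$)
$-207 - \sqrt{K + R} = -207 - \sqrt{5 + 1} = -207 - \sqrt{6}$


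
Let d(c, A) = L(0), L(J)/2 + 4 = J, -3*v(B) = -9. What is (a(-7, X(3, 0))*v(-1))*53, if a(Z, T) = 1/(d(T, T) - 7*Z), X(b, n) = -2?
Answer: 159/41 ≈ 3.8780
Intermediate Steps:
v(B) = 3 (v(B) = -⅓*(-9) = 3)
L(J) = -8 + 2*J
d(c, A) = -8 (d(c, A) = -8 + 2*0 = -8 + 0 = -8)
a(Z, T) = 1/(-8 - 7*Z)
(a(-7, X(3, 0))*v(-1))*53 = (-1/(8 + 7*(-7))*3)*53 = (-1/(8 - 49)*3)*53 = (-1/(-41)*3)*53 = (-1*(-1/41)*3)*53 = ((1/41)*3)*53 = (3/41)*53 = 159/41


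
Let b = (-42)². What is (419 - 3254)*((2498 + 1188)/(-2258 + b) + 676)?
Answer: -24638985/13 ≈ -1.8953e+6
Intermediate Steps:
b = 1764
(419 - 3254)*((2498 + 1188)/(-2258 + b) + 676) = (419 - 3254)*((2498 + 1188)/(-2258 + 1764) + 676) = -2835*(3686/(-494) + 676) = -2835*(3686*(-1/494) + 676) = -2835*(-97/13 + 676) = -2835*8691/13 = -24638985/13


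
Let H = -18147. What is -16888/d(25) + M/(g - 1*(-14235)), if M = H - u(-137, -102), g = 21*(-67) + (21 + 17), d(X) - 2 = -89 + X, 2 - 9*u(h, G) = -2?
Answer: 972701399/3589614 ≈ 270.98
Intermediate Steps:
u(h, G) = 4/9 (u(h, G) = 2/9 - 1/9*(-2) = 2/9 + 2/9 = 4/9)
d(X) = -87 + X (d(X) = 2 + (-89 + X) = -87 + X)
g = -1369 (g = -1407 + 38 = -1369)
M = -163327/9 (M = -18147 - 1*4/9 = -18147 - 4/9 = -163327/9 ≈ -18147.)
-16888/d(25) + M/(g - 1*(-14235)) = -16888/(-87 + 25) - 163327/(9*(-1369 - 1*(-14235))) = -16888/(-62) - 163327/(9*(-1369 + 14235)) = -16888*(-1/62) - 163327/9/12866 = 8444/31 - 163327/9*1/12866 = 8444/31 - 163327/115794 = 972701399/3589614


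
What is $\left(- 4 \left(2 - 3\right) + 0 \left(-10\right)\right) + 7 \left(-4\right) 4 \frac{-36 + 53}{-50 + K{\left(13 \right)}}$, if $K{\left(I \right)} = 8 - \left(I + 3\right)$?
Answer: $\frac{1068}{29} \approx 36.828$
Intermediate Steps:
$K{\left(I \right)} = 5 - I$ ($K{\left(I \right)} = 8 - \left(3 + I\right) = 5 - I$)
$\left(- 4 \left(2 - 3\right) + 0 \left(-10\right)\right) + 7 \left(-4\right) 4 \frac{-36 + 53}{-50 + K{\left(13 \right)}} = \left(- 4 \left(2 - 3\right) + 0 \left(-10\right)\right) + 7 \left(-4\right) 4 \frac{-36 + 53}{-50 + \left(5 - 13\right)} = \left(\left(-4\right) \left(-1\right) + 0\right) + \left(-28\right) 4 \frac{17}{-50 + \left(5 - 13\right)} = \left(4 + 0\right) - 112 \frac{17}{-50 - 8} = 4 - 112 \frac{17}{-58} = 4 - 112 \cdot 17 \left(- \frac{1}{58}\right) = 4 - - \frac{952}{29} = 4 + \frac{952}{29} = \frac{1068}{29}$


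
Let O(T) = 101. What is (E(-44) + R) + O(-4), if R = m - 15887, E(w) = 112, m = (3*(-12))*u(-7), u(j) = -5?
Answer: -15494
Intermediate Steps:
m = 180 (m = (3*(-12))*(-5) = -36*(-5) = 180)
R = -15707 (R = 180 - 15887 = -15707)
(E(-44) + R) + O(-4) = (112 - 15707) + 101 = -15595 + 101 = -15494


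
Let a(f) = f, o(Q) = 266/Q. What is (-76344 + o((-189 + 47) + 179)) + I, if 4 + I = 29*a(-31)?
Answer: -2857873/37 ≈ -77240.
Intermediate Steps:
I = -903 (I = -4 + 29*(-31) = -4 - 899 = -903)
(-76344 + o((-189 + 47) + 179)) + I = (-76344 + 266/((-189 + 47) + 179)) - 903 = (-76344 + 266/(-142 + 179)) - 903 = (-76344 + 266/37) - 903 = -2824462/37 - 903 = -2857873/37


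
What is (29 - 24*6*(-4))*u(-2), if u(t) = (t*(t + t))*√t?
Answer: 4840*I*√2 ≈ 6844.8*I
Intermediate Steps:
u(t) = 2*t^(5/2) (u(t) = (t*(2*t))*√t = (2*t²)*√t = 2*t^(5/2))
(29 - 24*6*(-4))*u(-2) = (29 - 24*6*(-4))*(2*(-2)^(5/2)) = (29 - 24*(-24))*(2*(4*I*√2)) = (29 - 1*(-576))*(8*I*√2) = (29 + 576)*(8*I*√2) = 605*(8*I*√2) = 4840*I*√2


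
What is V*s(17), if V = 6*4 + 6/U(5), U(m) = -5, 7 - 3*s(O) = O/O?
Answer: 228/5 ≈ 45.600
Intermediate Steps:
s(O) = 2 (s(O) = 7/3 - O/(3*O) = 7/3 - 1/3*1 = 7/3 - 1/3 = 2)
V = 114/5 (V = 6*4 + 6/(-5) = 24 + 6*(-1/5) = 24 - 6/5 = 114/5 ≈ 22.800)
V*s(17) = (114/5)*2 = 228/5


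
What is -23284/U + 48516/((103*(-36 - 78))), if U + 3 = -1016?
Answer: 37327154/1994183 ≈ 18.718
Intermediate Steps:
U = -1019 (U = -3 - 1016 = -1019)
-23284/U + 48516/((103*(-36 - 78))) = -23284/(-1019) + 48516/((103*(-36 - 78))) = -23284*(-1/1019) + 48516/((103*(-114))) = 23284/1019 + 48516/(-11742) = 23284/1019 + 48516*(-1/11742) = 23284/1019 - 8086/1957 = 37327154/1994183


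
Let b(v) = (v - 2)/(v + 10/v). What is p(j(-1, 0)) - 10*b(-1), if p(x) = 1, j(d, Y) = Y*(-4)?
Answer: -19/11 ≈ -1.7273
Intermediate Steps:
j(d, Y) = -4*Y
b(v) = (-2 + v)/(v + 10/v)
p(j(-1, 0)) - 10*b(-1) = 1 - (-10)*(-2 - 1)/(10 + (-1)²) = 1 - (-10)*(-3)/(10 + 1) = 1 - (-10)*(-3)/11 = 1 - 10*3/11 = 1 - 30/11 = -19/11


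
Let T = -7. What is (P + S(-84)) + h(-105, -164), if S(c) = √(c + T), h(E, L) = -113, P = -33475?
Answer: -33588 + I*√91 ≈ -33588.0 + 9.5394*I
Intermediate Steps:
S(c) = √(-7 + c) (S(c) = √(c - 7) = √(-7 + c))
(P + S(-84)) + h(-105, -164) = (-33475 + √(-7 - 84)) - 113 = (-33475 + √(-91)) - 113 = (-33475 + I*√91) - 113 = -33588 + I*√91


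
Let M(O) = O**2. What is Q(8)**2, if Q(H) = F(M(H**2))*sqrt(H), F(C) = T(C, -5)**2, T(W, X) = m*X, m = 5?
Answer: 3125000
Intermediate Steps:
T(W, X) = 5*X
F(C) = 625 (F(C) = (5*(-5))**2 = (-25)**2 = 625)
Q(H) = 625*sqrt(H)
Q(8)**2 = (625*sqrt(8))**2 = (625*(2*sqrt(2)))**2 = (1250*sqrt(2))**2 = 3125000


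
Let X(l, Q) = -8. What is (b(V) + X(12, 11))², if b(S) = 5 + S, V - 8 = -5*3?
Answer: 100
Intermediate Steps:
V = -7 (V = 8 - 5*3 = 8 - 15 = -7)
(b(V) + X(12, 11))² = ((5 - 7) - 8)² = (-2 - 8)² = (-10)² = 100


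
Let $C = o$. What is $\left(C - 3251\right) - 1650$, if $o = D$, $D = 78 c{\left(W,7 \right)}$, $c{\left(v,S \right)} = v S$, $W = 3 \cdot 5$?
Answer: $3289$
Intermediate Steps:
$W = 15$
$c{\left(v,S \right)} = S v$
$D = 8190$ ($D = 78 \cdot 7 \cdot 15 = 78 \cdot 105 = 8190$)
$o = 8190$
$C = 8190$
$\left(C - 3251\right) - 1650 = \left(8190 - 3251\right) - 1650 = 4939 - 1650 = 3289$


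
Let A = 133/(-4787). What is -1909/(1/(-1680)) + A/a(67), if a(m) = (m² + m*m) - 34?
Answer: 137312611887227/42814928 ≈ 3.2071e+6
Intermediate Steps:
a(m) = -34 + 2*m² (a(m) = (m² + m²) - 34 = 2*m² - 34 = -34 + 2*m²)
A = -133/4787 (A = 133*(-1/4787) = -133/4787 ≈ -0.027784)
-1909/(1/(-1680)) + A/a(67) = -1909/(1/(-1680)) - 133/(4787*(-34 + 2*67²)) = -1909/(-1/1680) - 133/(4787*(-34 + 2*4489)) = -1909*(-1680) - 133/(4787*(-34 + 8978)) = 3207120 - 133/4787/8944 = 3207120 - 133/4787*1/8944 = 3207120 - 133/42814928 = 137312611887227/42814928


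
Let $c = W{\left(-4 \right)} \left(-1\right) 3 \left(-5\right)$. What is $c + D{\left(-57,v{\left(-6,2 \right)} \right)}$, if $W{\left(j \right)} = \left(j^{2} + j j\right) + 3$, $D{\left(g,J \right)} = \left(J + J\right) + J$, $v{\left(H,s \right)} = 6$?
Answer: $543$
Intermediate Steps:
$D{\left(g,J \right)} = 3 J$ ($D{\left(g,J \right)} = 2 J + J = 3 J$)
$W{\left(j \right)} = 3 + 2 j^{2}$ ($W{\left(j \right)} = \left(j^{2} + j^{2}\right) + 3 = 2 j^{2} + 3 = 3 + 2 j^{2}$)
$c = 525$ ($c = \left(3 + 2 \left(-4\right)^{2}\right) \left(-1\right) 3 \left(-5\right) = \left(3 + 2 \cdot 16\right) \left(-1\right) \left(-15\right) = \left(3 + 32\right) \left(-1\right) \left(-15\right) = 35 \left(-1\right) \left(-15\right) = \left(-35\right) \left(-15\right) = 525$)
$c + D{\left(-57,v{\left(-6,2 \right)} \right)} = 525 + 3 \cdot 6 = 525 + 18 = 543$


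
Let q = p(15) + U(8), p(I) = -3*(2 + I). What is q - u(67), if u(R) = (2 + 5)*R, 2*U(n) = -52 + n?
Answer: -542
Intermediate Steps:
U(n) = -26 + n/2 (U(n) = (-52 + n)/2 = -26 + n/2)
u(R) = 7*R
p(I) = -6 - 3*I
q = -73 (q = (-6 - 3*15) + (-26 + (½)*8) = (-6 - 45) + (-26 + 4) = -51 - 22 = -73)
q - u(67) = -73 - 7*67 = -73 - 1*469 = -73 - 469 = -542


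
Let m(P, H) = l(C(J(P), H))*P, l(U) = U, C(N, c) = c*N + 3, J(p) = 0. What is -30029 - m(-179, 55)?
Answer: -29492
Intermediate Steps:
C(N, c) = 3 + N*c (C(N, c) = N*c + 3 = 3 + N*c)
m(P, H) = 3*P (m(P, H) = (3 + 0*H)*P = (3 + 0)*P = 3*P)
-30029 - m(-179, 55) = -30029 - 3*(-179) = -30029 - 1*(-537) = -30029 + 537 = -29492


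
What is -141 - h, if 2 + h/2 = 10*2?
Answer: -177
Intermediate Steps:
h = 36 (h = -4 + 2*(10*2) = -4 + 2*20 = -4 + 40 = 36)
-141 - h = -141 - 1*36 = -141 - 36 = -177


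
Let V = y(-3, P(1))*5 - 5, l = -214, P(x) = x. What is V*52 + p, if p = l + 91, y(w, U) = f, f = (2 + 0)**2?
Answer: 657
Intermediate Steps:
f = 4 (f = 2**2 = 4)
y(w, U) = 4
V = 15 (V = 4*5 - 5 = 20 - 5 = 15)
p = -123 (p = -214 + 91 = -123)
V*52 + p = 15*52 - 123 = 780 - 123 = 657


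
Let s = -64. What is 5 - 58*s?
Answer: 3717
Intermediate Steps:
5 - 58*s = 5 - 58*(-64) = 5 + 3712 = 3717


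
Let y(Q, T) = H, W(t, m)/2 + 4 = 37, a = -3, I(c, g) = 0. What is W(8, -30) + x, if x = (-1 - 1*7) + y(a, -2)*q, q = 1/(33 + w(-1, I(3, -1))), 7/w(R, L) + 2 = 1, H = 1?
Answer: 1509/26 ≈ 58.038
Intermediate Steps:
W(t, m) = 66 (W(t, m) = -8 + 2*37 = -8 + 74 = 66)
w(R, L) = -7 (w(R, L) = 7/(-2 + 1) = 7/(-1) = 7*(-1) = -7)
y(Q, T) = 1
q = 1/26 (q = 1/(33 - 7) = 1/26 ≈ 0.038462)
x = -207/26 (x = (-1 - 1*7) + 1*(1/26) = (-1 - 7) + 1/26 = -8 + 1/26 = -207/26 ≈ -7.9615)
W(8, -30) + x = 66 - 207/26 = 1509/26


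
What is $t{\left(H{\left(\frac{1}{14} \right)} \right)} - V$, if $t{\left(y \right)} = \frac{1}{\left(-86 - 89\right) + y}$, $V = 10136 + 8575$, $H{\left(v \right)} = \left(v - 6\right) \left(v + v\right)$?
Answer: $- \frac{322446761}{17233} \approx -18711.0$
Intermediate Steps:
$H{\left(v \right)} = 2 v \left(-6 + v\right)$ ($H{\left(v \right)} = \left(-6 + v\right) 2 v = 2 v \left(-6 + v\right)$)
$V = 18711$
$t{\left(y \right)} = \frac{1}{-175 + y}$
$t{\left(H{\left(\frac{1}{14} \right)} \right)} - V = \frac{1}{-175 + \frac{2 \left(-6 + \frac{1}{14}\right)}{14}} - 18711 = \frac{1}{-175 + 2 \cdot \frac{1}{14} \left(-6 + \frac{1}{14}\right)} - 18711 = \frac{1}{-175 + 2 \cdot \frac{1}{14} \left(- \frac{83}{14}\right)} - 18711 = \frac{1}{-175 - \frac{83}{98}} - 18711 = \frac{1}{- \frac{17233}{98}} - 18711 = - \frac{98}{17233} - 18711 = - \frac{322446761}{17233}$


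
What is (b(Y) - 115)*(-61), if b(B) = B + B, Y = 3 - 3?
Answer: 7015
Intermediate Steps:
Y = 0
b(B) = 2*B
(b(Y) - 115)*(-61) = (2*0 - 115)*(-61) = (0 - 115)*(-61) = -115*(-61) = 7015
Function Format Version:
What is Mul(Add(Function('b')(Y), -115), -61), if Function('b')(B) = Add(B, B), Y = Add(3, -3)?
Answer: 7015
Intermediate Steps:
Y = 0
Function('b')(B) = Mul(2, B)
Mul(Add(Function('b')(Y), -115), -61) = Mul(Add(Mul(2, 0), -115), -61) = Mul(Add(0, -115), -61) = Mul(-115, -61) = 7015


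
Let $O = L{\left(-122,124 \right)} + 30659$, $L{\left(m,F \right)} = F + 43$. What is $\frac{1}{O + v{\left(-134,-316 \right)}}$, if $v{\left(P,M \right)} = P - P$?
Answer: $\frac{1}{30826} \approx 3.244 \cdot 10^{-5}$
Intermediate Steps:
$L{\left(m,F \right)} = 43 + F$
$v{\left(P,M \right)} = 0$
$O = 30826$ ($O = \left(43 + 124\right) + 30659 = 167 + 30659 = 30826$)
$\frac{1}{O + v{\left(-134,-316 \right)}} = \frac{1}{30826 + 0} = \frac{1}{30826}$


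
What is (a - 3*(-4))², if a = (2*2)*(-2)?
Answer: 16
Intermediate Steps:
a = -8 (a = 4*(-2) = -8)
(a - 3*(-4))² = (-8 - 3*(-4))² = (-8 + 12)² = 4² = 16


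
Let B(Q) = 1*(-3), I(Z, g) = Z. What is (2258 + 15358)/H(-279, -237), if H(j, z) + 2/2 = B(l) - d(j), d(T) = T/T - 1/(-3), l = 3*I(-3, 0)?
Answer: -3303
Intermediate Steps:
l = -9 (l = 3*(-3) = -9)
d(T) = 4/3 (d(T) = 1 - 1*(-⅓) = 1 + ⅓ = 4/3)
B(Q) = -3
H(j, z) = -16/3 (H(j, z) = -1 + (-3 - 1*4/3) = -1 + (-3 - 4/3) = -1 - 13/3 = -16/3)
(2258 + 15358)/H(-279, -237) = (2258 + 15358)/(-16/3) = 17616*(-3/16) = -3303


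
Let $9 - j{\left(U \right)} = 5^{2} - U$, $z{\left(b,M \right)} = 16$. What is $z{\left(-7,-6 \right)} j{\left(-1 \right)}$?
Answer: $-272$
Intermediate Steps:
$j{\left(U \right)} = -16 + U$ ($j{\left(U \right)} = 9 - \left(5^{2} - U\right) = 9 - \left(25 - U\right) = 9 + \left(-25 + U\right) = -16 + U$)
$z{\left(-7,-6 \right)} j{\left(-1 \right)} = 16 \left(-16 - 1\right) = 16 \left(-17\right) = -272$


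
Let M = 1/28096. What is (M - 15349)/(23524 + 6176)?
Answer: -47916167/92716800 ≈ -0.51680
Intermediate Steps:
M = 1/28096 ≈ 3.5592e-5
(M - 15349)/(23524 + 6176) = (1/28096 - 15349)/(23524 + 6176) = -431245503/28096/29700 = -431245503/28096*1/29700 = -47916167/92716800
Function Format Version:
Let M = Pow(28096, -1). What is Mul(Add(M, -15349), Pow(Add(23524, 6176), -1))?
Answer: Rational(-47916167, 92716800) ≈ -0.51680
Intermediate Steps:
M = Rational(1, 28096) ≈ 3.5592e-5
Mul(Add(M, -15349), Pow(Add(23524, 6176), -1)) = Mul(Add(Rational(1, 28096), -15349), Pow(Add(23524, 6176), -1)) = Mul(Rational(-431245503, 28096), Pow(29700, -1)) = Mul(Rational(-431245503, 28096), Rational(1, 29700)) = Rational(-47916167, 92716800)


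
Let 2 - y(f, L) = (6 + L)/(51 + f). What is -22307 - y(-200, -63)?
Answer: -3323984/149 ≈ -22309.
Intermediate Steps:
y(f, L) = 2 - (6 + L)/(51 + f)
-22307 - y(-200, -63) = -22307 - (96 - 1*(-63) + 2*(-200))/(51 - 200) = -22307 - (96 + 63 - 400)/(-149) = -22307 - (-1)*(-241)/149 = -22307 - 1*241/149 = -22307 - 241/149 = -3323984/149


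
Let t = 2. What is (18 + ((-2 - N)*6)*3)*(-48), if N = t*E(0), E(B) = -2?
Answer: -2592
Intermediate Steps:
N = -4 (N = 2*(-2) = -4)
(18 + ((-2 - N)*6)*3)*(-48) = (18 + ((-2 - 1*(-4))*6)*3)*(-48) = (18 + ((-2 + 4)*6)*3)*(-48) = (18 + (2*6)*3)*(-48) = (18 + 12*3)*(-48) = (18 + 36)*(-48) = 54*(-48) = -2592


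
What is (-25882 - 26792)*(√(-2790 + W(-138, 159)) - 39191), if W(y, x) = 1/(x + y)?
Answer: 2064346734 - 17558*I*√1230369/7 ≈ 2.0643e+9 - 2.7822e+6*I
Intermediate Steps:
(-25882 - 26792)*(√(-2790 + W(-138, 159)) - 39191) = (-25882 - 26792)*(√(-2790 + 1/(159 - 138)) - 39191) = -52674*(√(-2790 + 1/21) - 39191) = -52674*(√(-58589/21) - 39191) = -52674*(I*√1230369/21 - 39191) = -52674*(-39191 + I*√1230369/21) = 2064346734 - 17558*I*√1230369/7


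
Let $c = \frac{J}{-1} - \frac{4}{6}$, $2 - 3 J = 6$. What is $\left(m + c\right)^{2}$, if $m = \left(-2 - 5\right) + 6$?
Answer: $\frac{1}{9} \approx 0.11111$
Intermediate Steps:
$J = - \frac{4}{3}$ ($J = \frac{2}{3} - 2 = - \frac{4}{3} \approx -1.3333$)
$m = -1$ ($m = -7 + 6 = -1$)
$c = \frac{2}{3}$ ($c = - \frac{4}{3 \left(-1\right)} - \frac{4}{6} = \left(- \frac{4}{3}\right) \left(-1\right) - \frac{2}{3} = \frac{4}{3} - \frac{2}{3} = \frac{2}{3} \approx 0.66667$)
$\left(m + c\right)^{2} = \left(-1 + \frac{2}{3}\right)^{2} = \left(- \frac{1}{3}\right)^{2} = \frac{1}{9}$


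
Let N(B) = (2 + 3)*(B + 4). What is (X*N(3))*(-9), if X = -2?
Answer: 630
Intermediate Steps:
N(B) = 20 + 5*B (N(B) = 5*(4 + B) = 20 + 5*B)
(X*N(3))*(-9) = -2*(20 + 5*3)*(-9) = -2*(20 + 15)*(-9) = -2*35*(-9) = -70*(-9) = 630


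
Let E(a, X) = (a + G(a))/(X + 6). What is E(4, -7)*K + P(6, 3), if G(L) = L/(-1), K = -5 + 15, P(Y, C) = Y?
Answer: 6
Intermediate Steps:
K = 10
G(L) = -L (G(L) = L*(-1) = -L)
E(a, X) = 0 (E(a, X) = (a - a)/(X + 6) = 0/(6 + X) = 0)
E(4, -7)*K + P(6, 3) = 0*10 + 6 = 0 + 6 = 6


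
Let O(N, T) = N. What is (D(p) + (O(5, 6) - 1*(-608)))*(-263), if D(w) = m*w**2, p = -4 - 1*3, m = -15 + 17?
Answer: -186993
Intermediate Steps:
m = 2
p = -7 (p = -4 - 3 = -7)
D(w) = 2*w**2
(D(p) + (O(5, 6) - 1*(-608)))*(-263) = (2*(-7)**2 + (5 - 1*(-608)))*(-263) = (2*49 + (5 + 608))*(-263) = (98 + 613)*(-263) = 711*(-263) = -186993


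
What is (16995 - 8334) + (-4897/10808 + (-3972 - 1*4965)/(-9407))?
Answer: 880621808833/101670856 ≈ 8661.5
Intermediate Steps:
(16995 - 8334) + (-4897/10808 + (-3972 - 1*4965)/(-9407)) = 8661 + (-4897*1/10808 + (-3972 - 4965)*(-1/9407)) = 8661 + (-4897/10808 - 8937*(-1/9407)) = 8661 + (-4897/10808 + 8937/9407) = 8661 + 50525017/101670856 = 880621808833/101670856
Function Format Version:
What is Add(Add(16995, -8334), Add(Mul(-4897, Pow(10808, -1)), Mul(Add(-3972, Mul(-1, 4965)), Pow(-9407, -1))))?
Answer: Rational(880621808833, 101670856) ≈ 8661.5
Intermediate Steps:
Add(Add(16995, -8334), Add(Mul(-4897, Pow(10808, -1)), Mul(Add(-3972, Mul(-1, 4965)), Pow(-9407, -1)))) = Add(8661, Add(Mul(-4897, Rational(1, 10808)), Mul(Add(-3972, -4965), Rational(-1, 9407)))) = Add(8661, Add(Rational(-4897, 10808), Mul(-8937, Rational(-1, 9407)))) = Add(8661, Add(Rational(-4897, 10808), Rational(8937, 9407))) = Add(8661, Rational(50525017, 101670856)) = Rational(880621808833, 101670856)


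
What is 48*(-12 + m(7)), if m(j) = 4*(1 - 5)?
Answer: -1344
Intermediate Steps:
m(j) = -16 (m(j) = 4*(-4) = -16)
48*(-12 + m(7)) = 48*(-12 - 16) = 48*(-28) = -1344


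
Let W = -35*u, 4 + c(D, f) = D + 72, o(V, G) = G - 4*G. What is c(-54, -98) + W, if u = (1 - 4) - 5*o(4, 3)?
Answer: -1456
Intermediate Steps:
o(V, G) = -3*G
c(D, f) = 68 + D (c(D, f) = -4 + (D + 72) = -4 + (72 + D) = 68 + D)
u = 42 (u = (1 - 4) - (-15)*3 = -3 - 5*(-9) = -3 + 45 = 42)
W = -1470 (W = -35*42 = -1470)
c(-54, -98) + W = (68 - 54) - 1470 = 14 - 1470 = -1456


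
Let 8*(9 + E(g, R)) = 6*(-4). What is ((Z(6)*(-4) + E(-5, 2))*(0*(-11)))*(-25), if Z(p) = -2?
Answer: 0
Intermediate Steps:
E(g, R) = -12 (E(g, R) = -9 + (6*(-4))/8 = -9 + (1/8)*(-24) = -9 - 3 = -12)
((Z(6)*(-4) + E(-5, 2))*(0*(-11)))*(-25) = ((-2*(-4) - 12)*(0*(-11)))*(-25) = ((8 - 12)*0)*(-25) = -4*0*(-25) = 0*(-25) = 0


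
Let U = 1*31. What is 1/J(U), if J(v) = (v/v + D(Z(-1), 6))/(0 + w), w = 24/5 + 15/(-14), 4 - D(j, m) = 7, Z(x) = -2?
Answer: -261/140 ≈ -1.8643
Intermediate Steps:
D(j, m) = -3 (D(j, m) = 4 - 1*7 = 4 - 7 = -3)
w = 261/70 (w = 24*(⅕) + 15*(-1/14) = 24/5 - 15/14 = 261/70 ≈ 3.7286)
U = 31
J(v) = -140/261 (J(v) = (v/v - 3)/(0 + 261/70) = (1 - 3)/(261/70) = -2*70/261 = -140/261)
1/J(U) = 1/(-140/261) = -261/140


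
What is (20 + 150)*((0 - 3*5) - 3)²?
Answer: 55080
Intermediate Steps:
(20 + 150)*((0 - 3*5) - 3)² = 170*((0 - 15) - 3)² = 170*(-15 - 3)² = 170*(-18)² = 170*324 = 55080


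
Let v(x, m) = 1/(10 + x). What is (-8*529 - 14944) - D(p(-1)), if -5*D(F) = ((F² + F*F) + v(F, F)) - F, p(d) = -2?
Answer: -766959/40 ≈ -19174.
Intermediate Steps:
D(F) = -2*F²/5 - 1/(5*(10 + F)) + F/5 (D(F) = -(((F² + F*F) + 1/(10 + F)) - F)/5 = -(((F² + F²) + 1/(10 + F)) - F)/5 = -((2*F² + 1/(10 + F)) - F)/5 = -((1/(10 + F) + 2*F²) - F)/5 = -(1/(10 + F) - F + 2*F²)/5 = -2*F²/5 - 1/(5*(10 + F)) + F/5)
(-8*529 - 14944) - D(p(-1)) = (-8*529 - 14944) - (-1 - 2*(1 - 2*(-2))*(10 - 2))/(5*(10 - 2)) = (-4232 - 14944) - (-1 - 2*(1 + 4)*8)/(5*8) = -19176 - (-1 - 2*5*8)/(5*8) = -19176 - (-1 - 80)/(5*8) = -19176 - (-81)/(5*8) = -19176 - 1*(-81/40) = -19176 + 81/40 = -766959/40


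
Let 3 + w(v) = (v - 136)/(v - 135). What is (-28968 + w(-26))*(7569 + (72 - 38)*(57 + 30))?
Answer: -49099707063/161 ≈ -3.0497e+8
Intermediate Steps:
w(v) = -3 + (-136 + v)/(-135 + v) (w(v) = -3 + (v - 136)/(v - 135) = -3 + (-136 + v)/(-135 + v))
(-28968 + w(-26))*(7569 + (72 - 38)*(57 + 30)) = (-28968 + (269 - 2*(-26))/(-135 - 26))*(7569 + (72 - 38)*(57 + 30)) = (-28968 + (269 + 52)/(-161))*(7569 + 34*87) = (-28968 - 1/161*321)*(7569 + 2958) = (-28968 - 321/161)*10527 = -4664169/161*10527 = -49099707063/161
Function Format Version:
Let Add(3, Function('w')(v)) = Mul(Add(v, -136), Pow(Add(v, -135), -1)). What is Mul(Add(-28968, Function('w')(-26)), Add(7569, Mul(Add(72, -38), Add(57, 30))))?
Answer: Rational(-49099707063, 161) ≈ -3.0497e+8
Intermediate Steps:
Function('w')(v) = Add(-3, Mul(Pow(Add(-135, v), -1), Add(-136, v))) (Function('w')(v) = Add(-3, Mul(Add(v, -136), Pow(Add(v, -135), -1))) = Add(-3, Mul(Add(-136, v), Pow(Add(-135, v), -1))) = Add(-3, Mul(Pow(Add(-135, v), -1), Add(-136, v))))
Mul(Add(-28968, Function('w')(-26)), Add(7569, Mul(Add(72, -38), Add(57, 30)))) = Mul(Add(-28968, Mul(Pow(Add(-135, -26), -1), Add(269, Mul(-2, -26)))), Add(7569, Mul(Add(72, -38), Add(57, 30)))) = Mul(Add(-28968, Mul(Pow(-161, -1), Add(269, 52))), Add(7569, Mul(34, 87))) = Mul(Add(-28968, Mul(Rational(-1, 161), 321)), Add(7569, 2958)) = Mul(Add(-28968, Rational(-321, 161)), 10527) = Mul(Rational(-4664169, 161), 10527) = Rational(-49099707063, 161)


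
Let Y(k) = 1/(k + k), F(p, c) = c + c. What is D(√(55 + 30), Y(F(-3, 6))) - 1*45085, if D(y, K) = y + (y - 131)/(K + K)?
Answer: -46657 + 13*√85 ≈ -46537.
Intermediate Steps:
F(p, c) = 2*c
Y(k) = 1/(2*k)
D(y, K) = y + (-131 + y)/(2*K) (D(y, K) = y + (-131 + y)/((2*K)) = y + (-131 + y)*(1/(2*K)) = y + (-131 + y)/(2*K))
D(√(55 + 30), Y(F(-3, 6))) - 1*45085 = (-131 + √(55 + 30) + 2*(1/(2*((2*6))))*√(55 + 30))/(2*((1/(2*((2*6)))))) - 1*45085 = (-131 + √85 + 2*((½)/12)*√85)/(2*(((½)/12))) - 45085 = (-131 + √85 + 2*((½)*(1/12))*√85)/(2*(((½)*(1/12)))) - 45085 = (-131 + √85 + 2*(1/24)*√85)/(2*(1/24)) - 45085 = (½)*24*(-131 + √85 + √85/12) - 45085 = (½)*24*(-131 + 13*√85/12) - 45085 = (-1572 + 13*√85) - 45085 = -46657 + 13*√85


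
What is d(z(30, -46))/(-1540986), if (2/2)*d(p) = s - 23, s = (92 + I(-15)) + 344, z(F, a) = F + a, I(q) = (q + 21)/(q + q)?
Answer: -344/1284155 ≈ -0.00026788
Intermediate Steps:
I(q) = (21 + q)/(2*q) (I(q) = (21 + q)/((2*q)) = (21 + q)*(1/(2*q)) = (21 + q)/(2*q))
s = 2179/5 (s = (92 + (½)*(21 - 15)/(-15)) + 344 = (92 + (½)*(-1/15)*6) + 344 = (92 - ⅕) + 344 = 459/5 + 344 = 2179/5 ≈ 435.80)
d(p) = 2064/5 (d(p) = 2179/5 - 23 = 2064/5)
d(z(30, -46))/(-1540986) = (2064/5)/(-1540986) = (2064/5)*(-1/1540986) = -344/1284155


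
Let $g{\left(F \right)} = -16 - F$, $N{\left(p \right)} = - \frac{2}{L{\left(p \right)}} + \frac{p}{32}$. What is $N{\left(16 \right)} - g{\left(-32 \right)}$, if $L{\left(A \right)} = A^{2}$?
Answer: $- \frac{1985}{128} \approx -15.508$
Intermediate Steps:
$N{\left(p \right)} = - \frac{2}{p^{2}} + \frac{p}{32}$
$N{\left(16 \right)} - g{\left(-32 \right)} = \left(- \frac{2}{256} + \frac{1}{32} \cdot 16\right) - \left(-16 - -32\right) = \left(\left(-2\right) \frac{1}{256} + \frac{1}{2}\right) - \left(-16 + 32\right) = \left(- \frac{1}{128} + \frac{1}{2}\right) - 16 = \frac{63}{128} - 16 = - \frac{1985}{128}$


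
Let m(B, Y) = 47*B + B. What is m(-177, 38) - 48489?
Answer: -56985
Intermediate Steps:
m(B, Y) = 48*B
m(-177, 38) - 48489 = 48*(-177) - 48489 = -8496 - 48489 = -56985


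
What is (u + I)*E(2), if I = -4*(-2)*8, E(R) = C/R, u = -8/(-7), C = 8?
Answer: 1824/7 ≈ 260.57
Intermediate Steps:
u = 8/7 (u = -8*(-⅐) = 8/7 ≈ 1.1429)
E(R) = 8/R
I = 64 (I = 8*8 = 64)
(u + I)*E(2) = (8/7 + 64)*(8/2) = 456*(8*(½))/7 = (456/7)*4 = 1824/7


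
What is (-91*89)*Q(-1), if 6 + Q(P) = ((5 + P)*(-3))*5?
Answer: 534534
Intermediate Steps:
Q(P) = -81 - 15*P (Q(P) = -6 + ((5 + P)*(-3))*5 = -6 + (-15 - 3*P)*5 = -6 + (-75 - 15*P) = -81 - 15*P)
(-91*89)*Q(-1) = (-91*89)*(-81 - 15*(-1)) = -8099*(-81 + 15) = -8099*(-66) = 534534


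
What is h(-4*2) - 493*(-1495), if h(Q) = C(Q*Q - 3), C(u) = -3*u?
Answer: 736852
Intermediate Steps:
h(Q) = 9 - 3*Q**2 (h(Q) = -3*(Q*Q - 3) = -3*(Q**2 - 3) = -3*(-3 + Q**2) = 9 - 3*Q**2)
h(-4*2) - 493*(-1495) = (9 - 3*(-4*2)**2) - 493*(-1495) = (9 - 3*(-8)**2) + 737035 = (9 - 3*64) + 737035 = (9 - 192) + 737035 = -183 + 737035 = 736852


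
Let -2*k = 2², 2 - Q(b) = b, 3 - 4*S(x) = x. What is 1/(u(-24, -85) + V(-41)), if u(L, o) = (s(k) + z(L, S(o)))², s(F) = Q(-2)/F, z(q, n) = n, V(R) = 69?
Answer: 1/469 ≈ 0.0021322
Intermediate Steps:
S(x) = ¾ - x/4
Q(b) = 2 - b
k = -2 (k = -½*2² = -½*4 = -2)
s(F) = 4/F (s(F) = (2 - 1*(-2))/F = (2 + 2)/F = 4/F)
u(L, o) = (-5/4 - o/4)² (u(L, o) = (4/(-2) + (¾ - o/4))² = (4*(-½) + (¾ - o/4))² = (-2 + (¾ - o/4))² = (-5/4 - o/4)²)
1/(u(-24, -85) + V(-41)) = 1/((5 - 85)²/16 + 69) = 1/((1/16)*(-80)² + 69) = 1/((1/16)*6400 + 69) = 1/(400 + 69) = 1/469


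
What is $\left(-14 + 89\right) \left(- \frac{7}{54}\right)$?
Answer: $- \frac{175}{18} \approx -9.7222$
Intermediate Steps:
$\left(-14 + 89\right) \left(- \frac{7}{54}\right) = 75 \left(\left(-7\right) \frac{1}{54}\right) = 75 \left(- \frac{7}{54}\right) = - \frac{175}{18}$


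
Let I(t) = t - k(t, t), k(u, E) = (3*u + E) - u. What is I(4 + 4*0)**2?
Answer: 64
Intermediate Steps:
k(u, E) = E + 2*u (k(u, E) = (E + 3*u) - u = E + 2*u)
I(t) = -2*t (I(t) = t - (t + 2*t) = t - 3*t = -2*t)
I(4 + 4*0)**2 = (-2*(4 + 4*0))**2 = (-2*(4 + 0))**2 = (-2*4)**2 = (-8)**2 = 64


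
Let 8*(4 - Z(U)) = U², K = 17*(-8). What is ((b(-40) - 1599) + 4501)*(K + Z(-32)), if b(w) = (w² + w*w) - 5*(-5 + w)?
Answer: -1645020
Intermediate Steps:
K = -136
Z(U) = 4 - U²/8
b(w) = 25 - 5*w + 2*w² (b(w) = (w² + w²) + (25 - 5*w) = 2*w² + (25 - 5*w) = 25 - 5*w + 2*w²)
((b(-40) - 1599) + 4501)*(K + Z(-32)) = (((25 - 5*(-40) + 2*(-40)²) - 1599) + 4501)*(-136 + (4 - ⅛*(-32)²)) = (((25 + 200 + 2*1600) - 1599) + 4501)*(-136 + (4 - ⅛*1024)) = (((25 + 200 + 3200) - 1599) + 4501)*(-136 + (4 - 128)) = ((3425 - 1599) + 4501)*(-136 - 124) = (1826 + 4501)*(-260) = 6327*(-260) = -1645020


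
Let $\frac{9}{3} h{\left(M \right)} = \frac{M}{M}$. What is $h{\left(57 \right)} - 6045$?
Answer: $- \frac{18134}{3} \approx -6044.7$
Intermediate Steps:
$h{\left(M \right)} = \frac{1}{3}$ ($h{\left(M \right)} = \frac{M \frac{1}{M}}{3} = \frac{1}{3} \cdot 1 = \frac{1}{3}$)
$h{\left(57 \right)} - 6045 = \frac{1}{3} - 6045 = - \frac{18134}{3}$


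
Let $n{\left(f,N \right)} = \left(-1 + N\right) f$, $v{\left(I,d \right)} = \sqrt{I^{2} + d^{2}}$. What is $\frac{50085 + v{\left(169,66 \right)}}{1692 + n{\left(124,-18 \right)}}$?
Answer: $- \frac{50085}{664} - \frac{\sqrt{32917}}{664} \approx -75.702$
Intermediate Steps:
$n{\left(f,N \right)} = f \left(-1 + N\right)$
$\frac{50085 + v{\left(169,66 \right)}}{1692 + n{\left(124,-18 \right)}} = \frac{50085 + \sqrt{169^{2} + 66^{2}}}{1692 + 124 \left(-1 - 18\right)} = \frac{50085 + \sqrt{28561 + 4356}}{1692 + 124 \left(-19\right)} = \frac{50085 + \sqrt{32917}}{1692 - 2356} = \frac{50085 + \sqrt{32917}}{-664} = \left(50085 + \sqrt{32917}\right) \left(- \frac{1}{664}\right) = - \frac{50085}{664} - \frac{\sqrt{32917}}{664}$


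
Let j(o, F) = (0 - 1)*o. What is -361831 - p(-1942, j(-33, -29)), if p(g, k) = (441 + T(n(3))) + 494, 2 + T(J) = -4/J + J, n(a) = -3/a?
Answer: -362767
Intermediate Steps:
j(o, F) = -o
T(J) = -2 + J - 4/J (T(J) = -2 + (-4/J + J) = -2 + (J - 4/J) = -2 + J - 4/J)
p(g, k) = 936 (p(g, k) = (441 + (-2 - 3/3 - 4*(-1/1))) + 494 = (441 + (-2 - 3*1/3 - 4/((-3*1/3)))) + 494 = (441 + (-2 - 1 - 4/(-1))) + 494 = (441 + (-2 - 1 - 4*(-1))) + 494 = (441 + (-2 - 1 + 4)) + 494 = (441 + 1) + 494 = 442 + 494 = 936)
-361831 - p(-1942, j(-33, -29)) = -361831 - 1*936 = -361831 - 936 = -362767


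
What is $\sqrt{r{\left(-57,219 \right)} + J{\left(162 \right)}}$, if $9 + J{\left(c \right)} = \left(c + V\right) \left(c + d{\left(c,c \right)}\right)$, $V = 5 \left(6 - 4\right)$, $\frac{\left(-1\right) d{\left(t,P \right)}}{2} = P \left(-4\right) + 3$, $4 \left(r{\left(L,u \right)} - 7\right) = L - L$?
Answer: $\sqrt{249742} \approx 499.74$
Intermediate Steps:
$r{\left(L,u \right)} = 7$ ($r{\left(L,u \right)} = 7 + \frac{L - L}{4} = 7 + \frac{1}{4} \cdot 0 = 7 + 0 = 7$)
$d{\left(t,P \right)} = -6 + 8 P$ ($d{\left(t,P \right)} = - 2 \left(P \left(-4\right) + 3\right) = - 2 \left(- 4 P + 3\right) = - 2 \left(3 - 4 P\right) = -6 + 8 P$)
$V = 10$ ($V = 5 \cdot 2 = 10$)
$J{\left(c \right)} = -9 + \left(-6 + 9 c\right) \left(10 + c\right)$ ($J{\left(c \right)} = -9 + \left(c + 10\right) \left(c + \left(-6 + 8 c\right)\right) = -9 + \left(10 + c\right) \left(-6 + 9 c\right) = -9 + \left(-6 + 9 c\right) \left(10 + c\right)$)
$\sqrt{r{\left(-57,219 \right)} + J{\left(162 \right)}} = \sqrt{7 + \left(-69 + 9 \cdot 162^{2} + 84 \cdot 162\right)} = \sqrt{7 + \left(-69 + 9 \cdot 26244 + 13608\right)} = \sqrt{7 + \left(-69 + 236196 + 13608\right)} = \sqrt{7 + 249735} = \sqrt{249742}$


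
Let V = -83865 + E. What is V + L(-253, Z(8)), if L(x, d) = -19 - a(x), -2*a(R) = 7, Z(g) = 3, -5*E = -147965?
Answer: -108575/2 ≈ -54288.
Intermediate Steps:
E = 29593 (E = -⅕*(-147965) = 29593)
a(R) = -7/2 (a(R) = -½*7 = -7/2)
L(x, d) = -31/2 (L(x, d) = -19 - 1*(-7/2) = -19 + 7/2 = -31/2)
V = -54272 (V = -83865 + 29593 = -54272)
V + L(-253, Z(8)) = -54272 - 31/2 = -108575/2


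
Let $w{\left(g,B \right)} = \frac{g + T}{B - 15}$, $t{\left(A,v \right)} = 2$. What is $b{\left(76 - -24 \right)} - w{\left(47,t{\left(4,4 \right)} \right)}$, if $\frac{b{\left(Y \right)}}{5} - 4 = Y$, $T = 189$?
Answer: $\frac{6996}{13} \approx 538.15$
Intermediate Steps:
$w{\left(g,B \right)} = \frac{189 + g}{-15 + B}$ ($w{\left(g,B \right)} = \frac{g + 189}{B - 15} = \frac{189 + g}{-15 + B}$)
$b{\left(Y \right)} = 20 + 5 Y$
$b{\left(76 - -24 \right)} - w{\left(47,t{\left(4,4 \right)} \right)} = \left(20 + 5 \left(76 - -24\right)\right) - \frac{189 + 47}{-15 + 2} = \left(20 + 5 \left(76 + 24\right)\right) - \frac{1}{-13} \cdot 236 = \left(20 + 5 \cdot 100\right) - \left(- \frac{1}{13}\right) 236 = \left(20 + 500\right) - - \frac{236}{13} = 520 + \frac{236}{13} = \frac{6996}{13}$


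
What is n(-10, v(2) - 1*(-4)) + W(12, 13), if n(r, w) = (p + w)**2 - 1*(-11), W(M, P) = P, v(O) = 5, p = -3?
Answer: 60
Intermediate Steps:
n(r, w) = 11 + (-3 + w)**2 (n(r, w) = (-3 + w)**2 - 1*(-11) = (-3 + w)**2 + 11 = 11 + (-3 + w)**2)
n(-10, v(2) - 1*(-4)) + W(12, 13) = (11 + (-3 + (5 - 1*(-4)))**2) + 13 = (11 + (-3 + (5 + 4))**2) + 13 = (11 + (-3 + 9)**2) + 13 = (11 + 6**2) + 13 = (11 + 36) + 13 = 47 + 13 = 60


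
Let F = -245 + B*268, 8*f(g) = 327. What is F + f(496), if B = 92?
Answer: 195615/8 ≈ 24452.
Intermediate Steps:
f(g) = 327/8 (f(g) = (⅛)*327 = 327/8)
F = 24411 (F = -245 + 92*268 = -245 + 24656 = 24411)
F + f(496) = 24411 + 327/8 = 195615/8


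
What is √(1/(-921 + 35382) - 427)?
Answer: I*√56343145334/11487 ≈ 20.664*I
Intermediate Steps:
√(1/(-921 + 35382) - 427) = √(1/34461 - 427) = √(-14714846/34461) = I*√56343145334/11487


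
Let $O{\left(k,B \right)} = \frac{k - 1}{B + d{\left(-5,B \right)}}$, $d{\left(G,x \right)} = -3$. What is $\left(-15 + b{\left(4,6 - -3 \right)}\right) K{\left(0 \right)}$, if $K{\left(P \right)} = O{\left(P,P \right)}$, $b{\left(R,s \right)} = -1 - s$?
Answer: $- \frac{25}{3} \approx -8.3333$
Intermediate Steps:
$O{\left(k,B \right)} = \frac{-1 + k}{-3 + B}$ ($O{\left(k,B \right)} = \frac{k - 1}{B - 3} = \frac{-1 + k}{-3 + B}$)
$K{\left(P \right)} = \frac{-1 + P}{-3 + P}$
$\left(-15 + b{\left(4,6 - -3 \right)}\right) K{\left(0 \right)} = \left(-15 - \left(7 + 3\right)\right) \frac{-1 + 0}{-3 + 0} = \left(-15 - 10\right) \frac{1}{-3} \left(-1\right) = \left(-15 - 10\right) \left(\left(- \frac{1}{3}\right) \left(-1\right)\right) = \left(-15 - 10\right) \frac{1}{3} = \left(-25\right) \frac{1}{3} = - \frac{25}{3}$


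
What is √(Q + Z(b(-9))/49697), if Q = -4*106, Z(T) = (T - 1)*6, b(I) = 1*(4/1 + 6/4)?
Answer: I*√1047190385197/49697 ≈ 20.591*I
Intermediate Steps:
b(I) = 11/2 (b(I) = 1*(4*1 + 6*(¼)) = 1*(4 + 3/2) = 1*(11/2) = 11/2)
Z(T) = -6 + 6*T (Z(T) = (-1 + T)*6 = -6 + 6*T)
Q = -424
√(Q + Z(b(-9))/49697) = √(-424 + (-6 + 6*(11/2))/49697) = √(-424 + (-6 + 33)*(1/49697)) = √(-424 + 27*(1/49697)) = √(-424 + 27/49697) = √(-21071501/49697) = I*√1047190385197/49697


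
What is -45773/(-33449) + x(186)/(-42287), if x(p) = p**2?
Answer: 59877019/108804451 ≈ 0.55032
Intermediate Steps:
-45773/(-33449) + x(186)/(-42287) = -45773/(-33449) + 186**2/(-42287) = -45773*(-1/33449) + 34596*(-1/42287) = 3521/2573 - 34596/42287 = 59877019/108804451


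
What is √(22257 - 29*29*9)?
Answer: 12*√102 ≈ 121.19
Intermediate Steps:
√(22257 - 29*29*9) = √(22257 - 841*9) = √(22257 - 7569) = √14688 = 12*√102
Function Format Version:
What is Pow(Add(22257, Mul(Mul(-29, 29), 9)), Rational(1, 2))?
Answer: Mul(12, Pow(102, Rational(1, 2))) ≈ 121.19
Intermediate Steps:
Pow(Add(22257, Mul(Mul(-29, 29), 9)), Rational(1, 2)) = Pow(Add(22257, Mul(-841, 9)), Rational(1, 2)) = Pow(Add(22257, -7569), Rational(1, 2)) = Pow(14688, Rational(1, 2)) = Mul(12, Pow(102, Rational(1, 2)))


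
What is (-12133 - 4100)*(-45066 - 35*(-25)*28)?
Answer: 333847878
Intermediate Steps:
(-12133 - 4100)*(-45066 - 35*(-25)*28) = -16233*(-45066 + 875*28) = -16233*(-45066 + 24500) = -16233*(-20566) = 333847878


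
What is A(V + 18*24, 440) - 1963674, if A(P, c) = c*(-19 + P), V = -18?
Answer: -1789874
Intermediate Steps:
A(V + 18*24, 440) - 1963674 = 440*(-19 + (-18 + 18*24)) - 1963674 = 440*(-19 + (-18 + 432)) - 1963674 = 440*(-19 + 414) - 1963674 = 440*395 - 1963674 = 173800 - 1963674 = -1789874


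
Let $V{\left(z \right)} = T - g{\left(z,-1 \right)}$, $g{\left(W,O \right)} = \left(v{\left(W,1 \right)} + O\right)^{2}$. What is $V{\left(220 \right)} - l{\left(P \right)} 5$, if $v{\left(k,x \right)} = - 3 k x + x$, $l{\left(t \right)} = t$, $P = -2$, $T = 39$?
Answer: $-435551$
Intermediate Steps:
$v{\left(k,x \right)} = x - 3 k x$ ($v{\left(k,x \right)} = - 3 k x + x = x - 3 k x$)
$g{\left(W,O \right)} = \left(1 + O - 3 W\right)^{2}$ ($g{\left(W,O \right)} = \left(1 \left(1 - 3 W\right) + O\right)^{2} = \left(\left(1 - 3 W\right) + O\right)^{2} = \left(1 + O - 3 W\right)^{2}$)
$V{\left(z \right)} = 39 - 9 z^{2}$ ($V{\left(z \right)} = 39 - \left(1 - 1 - 3 z\right)^{2} = 39 - \left(- 3 z\right)^{2} = 39 - 9 z^{2}$)
$V{\left(220 \right)} - l{\left(P \right)} 5 = \left(39 - 9 \cdot 220^{2}\right) - \left(-2\right) 5 = \left(39 - 435600\right) - -10 = \left(39 - 435600\right) + 10 = -435561 + 10 = -435551$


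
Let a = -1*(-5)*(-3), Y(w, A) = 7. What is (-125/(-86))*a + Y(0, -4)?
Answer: -1273/86 ≈ -14.802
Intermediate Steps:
a = -15 (a = 5*(-3) = -15)
(-125/(-86))*a + Y(0, -4) = -125/(-86)*(-15) + 7 = -125*(-1/86)*(-15) + 7 = (125/86)*(-15) + 7 = -1875/86 + 7 = -1273/86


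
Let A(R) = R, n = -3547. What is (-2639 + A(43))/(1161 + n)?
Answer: 1298/1193 ≈ 1.0880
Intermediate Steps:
(-2639 + A(43))/(1161 + n) = (-2639 + 43)/(1161 - 3547) = -2596/(-2386) = -2596*(-1/2386) = 1298/1193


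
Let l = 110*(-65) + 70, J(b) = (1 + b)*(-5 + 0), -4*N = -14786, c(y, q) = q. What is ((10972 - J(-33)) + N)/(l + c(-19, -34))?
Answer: -29017/14228 ≈ -2.0394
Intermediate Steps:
N = 7393/2 (N = -¼*(-14786) = 7393/2 ≈ 3696.5)
J(b) = -5 - 5*b (J(b) = (1 + b)*(-5) = -5 - 5*b)
l = -7080 (l = -7150 + 70 = -7080)
((10972 - J(-33)) + N)/(l + c(-19, -34)) = ((10972 - (-5 - 5*(-33))) + 7393/2)/(-7080 - 34) = ((10972 - (-5 + 165)) + 7393/2)/(-7114) = ((10972 - 1*160) + 7393/2)*(-1/7114) = ((10972 - 160) + 7393/2)*(-1/7114) = (10812 + 7393/2)*(-1/7114) = (29017/2)*(-1/7114) = -29017/14228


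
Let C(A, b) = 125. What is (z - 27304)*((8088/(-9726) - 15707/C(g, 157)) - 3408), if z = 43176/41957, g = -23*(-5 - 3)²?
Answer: 820415436429861344/8501537125 ≈ 9.6502e+7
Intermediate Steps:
g = -1472 (g = -23*(-8)² = -23*64 = -1472)
z = 43176/41957 (z = 43176*(1/41957) = 43176/41957 ≈ 1.0291)
(z - 27304)*((8088/(-9726) - 15707/C(g, 157)) - 3408) = (43176/41957 - 27304)*((8088/(-9726) - 15707/125) - 3408) = -1145550752*((8088*(-1/9726) - 15707*1/125) - 3408)/41957 = -1145550752*((-1348/1621 - 15707/125) - 3408)/41957 = -1145550752*(-25629547/202625 - 3408)/41957 = -1145550752/41957*(-716175547/202625) = 820415436429861344/8501537125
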